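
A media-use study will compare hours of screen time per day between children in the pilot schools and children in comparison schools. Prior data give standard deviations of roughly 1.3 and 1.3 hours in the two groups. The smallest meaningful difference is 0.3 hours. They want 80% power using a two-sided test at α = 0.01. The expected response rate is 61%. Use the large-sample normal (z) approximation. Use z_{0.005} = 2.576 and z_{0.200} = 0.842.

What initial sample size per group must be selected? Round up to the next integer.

n = (z_{α/2} + z_β)² · (σ₁² + σ₂²) / δ²
  = (2.576 + 0.842)² · (1.3² + 1.3² = 3.38) / 0.3²
  = 11.6827 · 3.38 / 0.09
  = 438.75
Adjust for 61% response: 438.75 / 0.61 = 719.26.
Round up → n = 720 per group.

n = 720 per group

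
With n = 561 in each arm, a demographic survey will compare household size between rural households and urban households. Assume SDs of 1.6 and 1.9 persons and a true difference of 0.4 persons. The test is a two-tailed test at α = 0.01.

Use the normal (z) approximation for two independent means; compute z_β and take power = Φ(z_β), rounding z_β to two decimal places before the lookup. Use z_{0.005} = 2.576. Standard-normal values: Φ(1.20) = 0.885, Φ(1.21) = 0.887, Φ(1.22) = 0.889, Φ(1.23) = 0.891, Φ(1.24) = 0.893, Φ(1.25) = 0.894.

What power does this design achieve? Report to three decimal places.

Power ≈ 0.893

z_β = δ·√(n/(σ₁²+σ₂²)) − z_{α/2}
    = 0.4 · √(561/6.17) − 2.576
    = 0.4 · 9.53540 − 2.576
    = 3.8142 − 2.576 = 1.2382 → 1.24
Power = Φ(1.24) = 0.893.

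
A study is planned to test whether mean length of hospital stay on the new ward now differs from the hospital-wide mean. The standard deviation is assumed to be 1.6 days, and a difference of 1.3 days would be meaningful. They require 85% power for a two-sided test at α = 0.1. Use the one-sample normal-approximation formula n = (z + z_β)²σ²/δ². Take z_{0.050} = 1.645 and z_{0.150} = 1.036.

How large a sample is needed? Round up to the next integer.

n = 11

n = (z_{α/2} + z_β)² · σ² / δ²
  = (1.645 + 1.036)² · 1.6² / 1.3²
  = 7.1878 · 2.56 / 1.69
  = 10.89
Round up → n = 11.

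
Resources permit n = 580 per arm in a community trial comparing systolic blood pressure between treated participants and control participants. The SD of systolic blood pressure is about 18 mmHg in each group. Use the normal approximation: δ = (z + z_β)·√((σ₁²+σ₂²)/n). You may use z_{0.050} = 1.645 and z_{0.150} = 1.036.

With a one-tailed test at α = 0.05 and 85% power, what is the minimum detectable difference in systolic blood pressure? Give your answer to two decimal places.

δ = (z_α + z_β) · √((σ₁²+σ₂²)/n)
  = (1.645 + 1.036) · √(648/580)
  = 2.681 · √1.1172
  = 2.681 · 1.0570
  = 2.8338

Minimum detectable difference ≈ 2.83 mmHg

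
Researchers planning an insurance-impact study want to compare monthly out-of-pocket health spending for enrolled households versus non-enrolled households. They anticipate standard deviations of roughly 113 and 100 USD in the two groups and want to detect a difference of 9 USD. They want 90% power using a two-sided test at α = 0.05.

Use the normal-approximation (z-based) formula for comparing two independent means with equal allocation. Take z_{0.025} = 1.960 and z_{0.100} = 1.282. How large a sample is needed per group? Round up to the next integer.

n = 2955 per group

n = (z_{α/2} + z_β)² · (σ₁² + σ₂²) / δ²
  = (1.960 + 1.282)² · (113² + 100² = 22769) / 9²
  = 10.5106 · 22769 / 81
  = 2954.51
Round up → n = 2955 per group.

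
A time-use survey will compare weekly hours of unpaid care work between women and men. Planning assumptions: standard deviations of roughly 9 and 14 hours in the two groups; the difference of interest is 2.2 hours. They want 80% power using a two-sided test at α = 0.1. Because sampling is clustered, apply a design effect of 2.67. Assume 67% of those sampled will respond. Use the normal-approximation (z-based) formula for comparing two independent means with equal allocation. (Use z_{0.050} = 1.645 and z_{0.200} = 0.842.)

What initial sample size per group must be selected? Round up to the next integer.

n = (z_{α/2} + z_β)² · (σ₁² + σ₂²) / δ²
  = (1.645 + 0.842)² · (9² + 14² = 277) / 2.2²
  = 6.1852 · 277 / 4.84
  = 353.99
Design effect: 2.67 × 353.99 = 945.14.
Adjust for 67% response: 945.14 / 0.67 = 1410.66.
Round up → n = 1411 per group.

n = 1411 per group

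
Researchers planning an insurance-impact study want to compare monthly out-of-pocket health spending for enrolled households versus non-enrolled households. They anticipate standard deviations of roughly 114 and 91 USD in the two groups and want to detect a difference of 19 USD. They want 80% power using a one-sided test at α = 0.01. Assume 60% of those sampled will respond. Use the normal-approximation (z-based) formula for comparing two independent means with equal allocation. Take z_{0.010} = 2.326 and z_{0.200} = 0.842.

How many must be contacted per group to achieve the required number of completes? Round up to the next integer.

n = (z_α + z_β)² · (σ₁² + σ₂²) / δ²
  = (2.326 + 0.842)² · (114² + 91² = 21277) / 19²
  = 10.0362 · 21277 / 361
  = 591.53
Adjust for 60% response: 591.53 / 0.60 = 985.88.
Round up → n = 986 per group.

n = 986 per group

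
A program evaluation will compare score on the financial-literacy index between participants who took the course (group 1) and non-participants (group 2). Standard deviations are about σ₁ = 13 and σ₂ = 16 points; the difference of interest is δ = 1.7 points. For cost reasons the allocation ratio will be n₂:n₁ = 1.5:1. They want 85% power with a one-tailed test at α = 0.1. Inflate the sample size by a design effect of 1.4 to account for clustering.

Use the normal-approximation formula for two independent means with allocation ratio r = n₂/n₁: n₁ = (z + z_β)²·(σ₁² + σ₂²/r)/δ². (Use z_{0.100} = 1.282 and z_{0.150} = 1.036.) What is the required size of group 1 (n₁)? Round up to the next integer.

n₁ = 885

n₁ = (z_α + z_β)² · (σ₁² + σ₂²/r) / δ²
   = (1.282 + 1.036)² · (13² + 16²/1.5) / 1.7²
   = 5.3731 · (169 + 170.6667) / 2.89
   = 5.3731 · 339.6667 / 2.89
   = 631.51
Design effect: 1.4 × 631.51 = 884.12.
Round up → n₁ = 885; n₂ = r·n₁ = 1.5 × 885 = 1328.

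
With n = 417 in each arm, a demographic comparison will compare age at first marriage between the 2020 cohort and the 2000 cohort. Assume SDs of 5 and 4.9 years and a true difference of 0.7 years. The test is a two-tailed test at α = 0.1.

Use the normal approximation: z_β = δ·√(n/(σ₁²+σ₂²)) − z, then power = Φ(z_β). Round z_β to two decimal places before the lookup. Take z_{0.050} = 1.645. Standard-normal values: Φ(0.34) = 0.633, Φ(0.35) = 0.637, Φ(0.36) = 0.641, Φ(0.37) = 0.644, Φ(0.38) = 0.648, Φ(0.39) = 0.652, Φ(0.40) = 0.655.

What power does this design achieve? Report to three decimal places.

z_β = δ·√(n/(σ₁²+σ₂²)) − z_{α/2}
    = 0.7 · √(417/49.01) − 1.645
    = 0.7 · 2.91693 − 1.645
    = 2.0418 − 1.645 = 0.3968 → 0.40
Power = Φ(0.40) = 0.655.

Power ≈ 0.655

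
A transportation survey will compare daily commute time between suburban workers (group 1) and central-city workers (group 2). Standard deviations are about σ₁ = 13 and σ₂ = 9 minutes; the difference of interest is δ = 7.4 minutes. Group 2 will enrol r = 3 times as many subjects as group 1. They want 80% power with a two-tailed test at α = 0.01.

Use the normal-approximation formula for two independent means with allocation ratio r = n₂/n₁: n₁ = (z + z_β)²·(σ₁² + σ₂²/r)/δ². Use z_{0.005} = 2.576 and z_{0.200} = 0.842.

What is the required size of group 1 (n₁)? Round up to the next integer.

n₁ = (z_{α/2} + z_β)² · (σ₁² + σ₂²/r) / δ²
   = (2.576 + 0.842)² · (13² + 9²/3) / 7.4²
   = 11.6827 · (169 + 27) / 54.76
   = 11.6827 · 196 / 54.76
   = 41.82
Round up → n₁ = 42; n₂ = r·n₁ = 3 × 42 = 126.

n₁ = 42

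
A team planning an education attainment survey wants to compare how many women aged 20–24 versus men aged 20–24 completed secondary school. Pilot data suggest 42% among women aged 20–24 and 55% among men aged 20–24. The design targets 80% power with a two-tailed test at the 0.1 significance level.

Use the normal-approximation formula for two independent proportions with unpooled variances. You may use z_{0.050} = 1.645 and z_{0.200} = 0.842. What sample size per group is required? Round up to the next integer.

n = (z_{α/2} + z_β)² · [p₁(1−p₁) + p₂(1−p₂)] / (p₁ − p₂)²
  = (1.645 + 0.842)² · (0.42·0.58 + 0.55·0.45) / (-0.13)²
  = (2.487)² · (0.2436 + 0.2475) / 0.0169
  = 6.1852 · 0.4911 / 0.0169
  = 179.74
Round up → n = 180 per group.

n = 180 per group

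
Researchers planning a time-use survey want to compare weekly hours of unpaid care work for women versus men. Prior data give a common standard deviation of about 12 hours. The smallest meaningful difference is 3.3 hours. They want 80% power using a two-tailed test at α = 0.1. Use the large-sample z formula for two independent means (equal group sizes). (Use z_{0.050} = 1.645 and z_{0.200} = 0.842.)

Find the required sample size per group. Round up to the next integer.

n = (z_{α/2} + z_β)² · (σ₁² + σ₂²) / δ²
  = (1.645 + 0.842)² · (2·12² = 288) / 3.3²
  = 6.1852 · 288 / 10.89
  = 163.57
Round up → n = 164 per group.

n = 164 per group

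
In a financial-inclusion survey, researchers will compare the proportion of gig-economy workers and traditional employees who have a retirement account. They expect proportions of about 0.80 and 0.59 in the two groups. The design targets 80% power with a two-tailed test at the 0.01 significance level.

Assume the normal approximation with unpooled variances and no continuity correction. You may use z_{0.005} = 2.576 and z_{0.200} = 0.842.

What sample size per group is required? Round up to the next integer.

n = (z_{α/2} + z_β)² · [p₁(1−p₁) + p₂(1−p₂)] / (p₁ − p₂)²
  = (2.576 + 0.842)² · (0.80·0.20 + 0.59·0.41) / (0.21)²
  = (3.418)² · (0.1600 + 0.2419) / 0.0441
  = 11.6827 · 0.4019 / 0.0441
  = 106.47
Round up → n = 107 per group.

n = 107 per group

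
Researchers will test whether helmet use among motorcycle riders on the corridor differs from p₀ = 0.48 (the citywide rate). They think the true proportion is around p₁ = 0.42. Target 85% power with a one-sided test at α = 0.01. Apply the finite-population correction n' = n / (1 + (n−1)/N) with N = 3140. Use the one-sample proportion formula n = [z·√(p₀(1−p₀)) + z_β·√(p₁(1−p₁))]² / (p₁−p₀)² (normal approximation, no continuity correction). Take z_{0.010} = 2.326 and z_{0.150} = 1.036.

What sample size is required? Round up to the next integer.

n = [z_α·√(p₀q₀) + z_β·√(p₁q₁)]² / (p₁ − p₀)²
  = [2.326·√(0.48·0.52) + 1.036·√(0.42·0.58)]² / (-0.06)²
  = [2.326·0.4996 + 1.036·0.4936]² / 0.0036
  = [1.6734]² / 0.0036
  = 777.85
Finite-population correction (N = 3140): 777.85 / (1 + (777.85 − 1)/3140) = 623.57.
Round up → n = 624.

n = 624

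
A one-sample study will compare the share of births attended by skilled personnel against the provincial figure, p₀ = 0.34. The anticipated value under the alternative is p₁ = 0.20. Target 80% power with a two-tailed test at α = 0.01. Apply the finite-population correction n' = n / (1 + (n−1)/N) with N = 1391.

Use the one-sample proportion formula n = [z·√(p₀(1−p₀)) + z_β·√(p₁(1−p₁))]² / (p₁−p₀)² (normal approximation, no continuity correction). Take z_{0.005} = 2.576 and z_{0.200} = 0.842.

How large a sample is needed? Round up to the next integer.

n = [z_{α/2}·√(p₀q₀) + z_β·√(p₁q₁)]² / (p₁ − p₀)²
  = [2.576·√(0.34·0.66) + 0.842·√(0.20·0.80)]² / (-0.14)²
  = [2.576·0.4737 + 0.842·0.4000]² / 0.0196
  = [1.5571]² / 0.0196
  = 123.70
Finite-population correction (N = 1391): 123.70 / (1 + (123.70 − 1)/1391) = 113.67.
Round up → n = 114.

n = 114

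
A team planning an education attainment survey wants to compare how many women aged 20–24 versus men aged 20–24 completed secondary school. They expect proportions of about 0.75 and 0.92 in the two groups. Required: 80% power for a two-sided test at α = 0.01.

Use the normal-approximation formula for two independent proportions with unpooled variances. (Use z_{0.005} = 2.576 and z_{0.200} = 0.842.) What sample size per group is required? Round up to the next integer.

n = (z_{α/2} + z_β)² · [p₁(1−p₁) + p₂(1−p₂)] / (p₁ − p₂)²
  = (2.576 + 0.842)² · (0.75·0.25 + 0.92·0.08) / (-0.17)²
  = (3.418)² · (0.1875 + 0.0736) / 0.0289
  = 11.6827 · 0.2611 / 0.0289
  = 105.55
Round up → n = 106 per group.

n = 106 per group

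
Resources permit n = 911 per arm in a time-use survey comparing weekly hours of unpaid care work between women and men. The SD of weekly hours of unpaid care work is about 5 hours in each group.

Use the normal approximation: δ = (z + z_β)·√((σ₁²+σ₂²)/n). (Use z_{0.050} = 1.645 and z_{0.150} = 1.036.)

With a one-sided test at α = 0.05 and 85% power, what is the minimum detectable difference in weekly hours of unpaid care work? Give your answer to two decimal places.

δ = (z_α + z_β) · √((σ₁²+σ₂²)/n)
  = (1.645 + 1.036) · √(50/911)
  = 2.681 · √0.05488
  = 2.681 · 0.2343
  = 0.6281

Minimum detectable difference ≈ 0.63 hours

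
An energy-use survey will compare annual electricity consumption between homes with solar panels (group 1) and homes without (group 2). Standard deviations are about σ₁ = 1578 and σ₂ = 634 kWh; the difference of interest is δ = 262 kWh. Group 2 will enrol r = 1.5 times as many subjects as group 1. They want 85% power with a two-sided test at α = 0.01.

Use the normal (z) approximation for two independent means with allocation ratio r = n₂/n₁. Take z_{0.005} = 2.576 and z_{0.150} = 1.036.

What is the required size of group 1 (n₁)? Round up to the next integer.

n₁ = 525

n₁ = (z_{α/2} + z_β)² · (σ₁² + σ₂²/r) / δ²
   = (2.576 + 1.036)² · (1578² + 634²/1.5) / 262²
   = 13.0465 · (2490084 + 267970.7) / 68644
   = 13.0465 · 2758054.7 / 68644
   = 524.20
Round up → n₁ = 525; n₂ = r·n₁ = 1.5 × 525 = 788.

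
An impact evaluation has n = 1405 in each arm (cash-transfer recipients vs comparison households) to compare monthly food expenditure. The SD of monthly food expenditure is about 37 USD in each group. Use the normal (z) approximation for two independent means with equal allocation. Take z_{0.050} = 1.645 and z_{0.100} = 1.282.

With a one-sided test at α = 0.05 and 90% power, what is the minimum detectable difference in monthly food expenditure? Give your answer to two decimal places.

Minimum detectable difference ≈ 4.09 USD

δ = (z_α + z_β) · √((σ₁²+σ₂²)/n)
  = (1.645 + 1.282) · √(2738/1405)
  = 2.927 · √1.9488
  = 2.927 · 1.3960
  = 4.0860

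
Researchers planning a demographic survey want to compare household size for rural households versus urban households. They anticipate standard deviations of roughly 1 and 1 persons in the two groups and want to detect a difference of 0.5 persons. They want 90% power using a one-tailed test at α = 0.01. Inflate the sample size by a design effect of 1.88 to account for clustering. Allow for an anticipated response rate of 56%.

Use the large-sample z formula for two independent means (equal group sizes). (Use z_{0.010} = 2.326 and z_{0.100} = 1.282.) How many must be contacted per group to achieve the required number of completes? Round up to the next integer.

n = 350 per group

n = (z_α + z_β)² · (σ₁² + σ₂²) / δ²
  = (2.326 + 1.282)² · (1² + 1² = 2) / 0.5²
  = 13.0177 · 2 / 0.25
  = 104.14
Design effect: 1.88 × 104.14 = 195.79.
Adjust for 56% response: 195.79 / 0.56 = 349.62.
Round up → n = 350 per group.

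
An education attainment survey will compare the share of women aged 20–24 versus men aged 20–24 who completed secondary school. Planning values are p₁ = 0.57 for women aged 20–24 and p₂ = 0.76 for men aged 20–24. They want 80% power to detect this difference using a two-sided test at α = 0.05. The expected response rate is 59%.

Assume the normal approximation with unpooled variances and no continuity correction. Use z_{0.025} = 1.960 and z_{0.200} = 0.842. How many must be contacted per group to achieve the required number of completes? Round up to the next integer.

n = (z_{α/2} + z_β)² · [p₁(1−p₁) + p₂(1−p₂)] / (p₁ − p₂)²
  = (1.960 + 0.842)² · (0.57·0.43 + 0.76·0.24) / (-0.19)²
  = (2.802)² · (0.2451 + 0.1824) / 0.0361
  = 7.8512 · 0.4275 / 0.0361
  = 92.97
Adjust for 59% response: 92.97 / 0.59 = 157.58.
Round up → n = 158 per group.

n = 158 per group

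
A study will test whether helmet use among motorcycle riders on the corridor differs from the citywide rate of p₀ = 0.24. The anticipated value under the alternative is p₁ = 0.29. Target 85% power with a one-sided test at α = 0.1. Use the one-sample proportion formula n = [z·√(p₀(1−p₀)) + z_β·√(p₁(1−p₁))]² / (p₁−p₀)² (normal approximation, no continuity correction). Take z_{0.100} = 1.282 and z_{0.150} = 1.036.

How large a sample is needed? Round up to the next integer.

n = 415

n = [z_α·√(p₀q₀) + z_β·√(p₁q₁)]² / (p₁ − p₀)²
  = [1.282·√(0.24·0.76) + 1.036·√(0.29·0.71)]² / (0.05)²
  = [1.282·0.4271 + 1.036·0.4538]² / 0.0025
  = [1.0176]² / 0.0025
  = 414.22
Round up → n = 415.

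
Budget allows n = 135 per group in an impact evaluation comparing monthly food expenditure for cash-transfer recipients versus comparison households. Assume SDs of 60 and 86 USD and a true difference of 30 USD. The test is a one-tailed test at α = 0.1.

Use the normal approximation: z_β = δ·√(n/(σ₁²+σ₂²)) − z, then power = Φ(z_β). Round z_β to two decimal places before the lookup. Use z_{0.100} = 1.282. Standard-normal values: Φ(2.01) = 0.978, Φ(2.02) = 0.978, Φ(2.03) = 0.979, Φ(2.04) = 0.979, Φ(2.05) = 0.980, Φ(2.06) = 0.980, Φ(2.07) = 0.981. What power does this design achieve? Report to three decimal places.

z_β = δ·√(n/(σ₁²+σ₂²)) − z_α
    = 30 · √(135/10996) − 1.282
    = 30 · 0.11080 − 1.282
    = 3.3241 − 1.282 = 2.0421 → 2.04
Power = Φ(2.04) = 0.979.

Power ≈ 0.979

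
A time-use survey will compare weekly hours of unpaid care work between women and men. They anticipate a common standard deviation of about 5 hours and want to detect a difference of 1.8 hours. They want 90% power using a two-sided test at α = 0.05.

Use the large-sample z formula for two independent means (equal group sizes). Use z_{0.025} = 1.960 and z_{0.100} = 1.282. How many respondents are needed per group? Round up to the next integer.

n = (z_{α/2} + z_β)² · (σ₁² + σ₂²) / δ²
  = (1.960 + 1.282)² · (2·5² = 50) / 1.8²
  = 10.5106 · 50 / 3.24
  = 162.20
Round up → n = 163 per group.

n = 163 per group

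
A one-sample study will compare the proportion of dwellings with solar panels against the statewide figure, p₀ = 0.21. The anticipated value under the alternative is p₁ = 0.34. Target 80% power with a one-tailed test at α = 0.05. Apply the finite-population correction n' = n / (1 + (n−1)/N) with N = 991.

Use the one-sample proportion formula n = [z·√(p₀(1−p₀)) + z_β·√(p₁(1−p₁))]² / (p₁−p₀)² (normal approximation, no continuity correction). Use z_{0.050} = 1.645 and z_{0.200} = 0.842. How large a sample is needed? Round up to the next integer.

n = 64

n = [z_α·√(p₀q₀) + z_β·√(p₁q₁)]² / (p₁ − p₀)²
  = [1.645·√(0.21·0.79) + 0.842·√(0.34·0.66)]² / (0.13)²
  = [1.645·0.4073 + 0.842·0.4737]² / 0.0169
  = [1.0689]² / 0.0169
  = 67.60
Finite-population correction (N = 991): 67.60 / (1 + (67.60 − 1)/991) = 63.35.
Round up → n = 64.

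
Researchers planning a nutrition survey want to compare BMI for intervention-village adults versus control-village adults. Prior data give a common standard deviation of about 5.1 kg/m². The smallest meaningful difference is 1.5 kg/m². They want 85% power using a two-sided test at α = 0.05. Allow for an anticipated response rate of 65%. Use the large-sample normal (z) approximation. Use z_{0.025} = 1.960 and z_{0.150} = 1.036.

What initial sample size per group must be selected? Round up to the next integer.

n = (z_{α/2} + z_β)² · (σ₁² + σ₂²) / δ²
  = (1.960 + 1.036)² · (2·5.1² = 52.02) / 1.5²
  = 8.9760 · 52.02 / 2.25
  = 207.53
Adjust for 65% response: 207.53 / 0.65 = 319.27.
Round up → n = 320 per group.

n = 320 per group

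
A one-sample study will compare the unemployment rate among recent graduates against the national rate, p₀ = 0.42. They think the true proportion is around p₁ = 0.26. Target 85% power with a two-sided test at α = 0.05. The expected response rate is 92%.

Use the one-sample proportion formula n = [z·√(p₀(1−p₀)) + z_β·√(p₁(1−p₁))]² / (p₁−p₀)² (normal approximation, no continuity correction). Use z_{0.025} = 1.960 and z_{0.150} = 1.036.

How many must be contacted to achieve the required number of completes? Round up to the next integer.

n = [z_{α/2}·√(p₀q₀) + z_β·√(p₁q₁)]² / (p₁ − p₀)²
  = [1.960·√(0.42·0.58) + 1.036·√(0.26·0.74)]² / (-0.16)²
  = [1.960·0.4936 + 1.036·0.4386]² / 0.0256
  = [1.4218]² / 0.0256
  = 78.97
Adjust for 92% response: 78.97 / 0.92 = 85.83.
Round up → n = 86.

n = 86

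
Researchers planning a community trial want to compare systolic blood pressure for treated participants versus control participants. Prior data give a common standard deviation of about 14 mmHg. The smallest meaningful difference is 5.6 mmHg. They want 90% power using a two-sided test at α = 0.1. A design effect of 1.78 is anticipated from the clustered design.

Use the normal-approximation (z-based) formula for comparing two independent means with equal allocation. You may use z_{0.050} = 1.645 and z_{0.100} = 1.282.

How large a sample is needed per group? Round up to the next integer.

n = (z_{α/2} + z_β)² · (σ₁² + σ₂²) / δ²
  = (1.645 + 1.282)² · (2·14² = 392) / 5.6²
  = 8.5673 · 392 / 31.36
  = 107.09
Design effect: 1.78 × 107.09 = 190.62.
Round up → n = 191 per group.

n = 191 per group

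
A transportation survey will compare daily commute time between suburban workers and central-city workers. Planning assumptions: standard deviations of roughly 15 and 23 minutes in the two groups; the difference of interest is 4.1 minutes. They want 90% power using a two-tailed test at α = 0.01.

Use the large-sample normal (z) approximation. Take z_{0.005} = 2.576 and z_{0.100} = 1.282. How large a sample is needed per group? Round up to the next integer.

n = 668 per group

n = (z_{α/2} + z_β)² · (σ₁² + σ₂²) / δ²
  = (2.576 + 1.282)² · (15² + 23² = 754) / 4.1²
  = 14.8842 · 754 / 16.81
  = 667.62
Round up → n = 668 per group.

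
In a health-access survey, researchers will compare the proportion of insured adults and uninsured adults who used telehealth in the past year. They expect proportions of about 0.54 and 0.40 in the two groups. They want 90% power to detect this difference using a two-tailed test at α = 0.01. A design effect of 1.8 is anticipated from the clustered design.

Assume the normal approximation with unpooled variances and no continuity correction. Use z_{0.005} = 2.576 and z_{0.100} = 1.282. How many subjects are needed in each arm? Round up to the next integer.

n = 668 per group

n = (z_{α/2} + z_β)² · [p₁(1−p₁) + p₂(1−p₂)] / (p₁ − p₂)²
  = (2.576 + 1.282)² · (0.54·0.46 + 0.40·0.60) / (0.14)²
  = (3.858)² · (0.2484 + 0.2400) / 0.0196
  = 14.8842 · 0.4884 / 0.0196
  = 370.89
Design effect: 1.8 × 370.89 = 667.60.
Round up → n = 668 per group.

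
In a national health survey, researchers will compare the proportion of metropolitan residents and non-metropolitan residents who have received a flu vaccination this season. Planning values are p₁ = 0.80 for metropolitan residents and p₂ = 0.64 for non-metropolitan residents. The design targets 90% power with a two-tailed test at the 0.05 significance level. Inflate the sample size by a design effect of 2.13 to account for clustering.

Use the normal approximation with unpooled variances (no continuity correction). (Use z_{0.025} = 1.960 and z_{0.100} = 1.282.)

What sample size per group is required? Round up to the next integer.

n = (z_{α/2} + z_β)² · [p₁(1−p₁) + p₂(1−p₂)] / (p₁ − p₂)²
  = (1.960 + 1.282)² · (0.80·0.20 + 0.64·0.36) / (0.16)²
  = (3.242)² · (0.1600 + 0.2304) / 0.0256
  = 10.5106 · 0.3904 / 0.0256
  = 160.29
Design effect: 2.13 × 160.29 = 341.41.
Round up → n = 342 per group.

n = 342 per group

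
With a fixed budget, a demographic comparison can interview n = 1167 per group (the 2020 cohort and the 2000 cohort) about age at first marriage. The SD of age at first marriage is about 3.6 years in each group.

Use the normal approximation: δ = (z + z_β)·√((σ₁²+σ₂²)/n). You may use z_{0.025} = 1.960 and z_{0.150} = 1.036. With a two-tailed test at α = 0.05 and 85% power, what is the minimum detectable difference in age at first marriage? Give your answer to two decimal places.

Minimum detectable difference ≈ 0.45 years

δ = (z_{α/2} + z_β) · √((σ₁²+σ₂²)/n)
  = (1.960 + 1.036) · √(25.92/1167)
  = 2.996 · √0.02221
  = 2.996 · 0.1490
  = 0.4465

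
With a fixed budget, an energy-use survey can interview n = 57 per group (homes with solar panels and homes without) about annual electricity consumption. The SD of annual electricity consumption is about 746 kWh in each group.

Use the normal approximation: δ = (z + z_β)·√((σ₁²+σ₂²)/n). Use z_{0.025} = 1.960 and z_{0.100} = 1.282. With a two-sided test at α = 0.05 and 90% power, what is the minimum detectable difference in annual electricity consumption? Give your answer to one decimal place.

Minimum detectable difference ≈ 453.0 kWh

δ = (z_{α/2} + z_β) · √((σ₁²+σ₂²)/n)
  = (1.960 + 1.282) · √(1113032/57)
  = 3.242 · √19526.9
  = 3.242 · 139.7386
  = 453.0326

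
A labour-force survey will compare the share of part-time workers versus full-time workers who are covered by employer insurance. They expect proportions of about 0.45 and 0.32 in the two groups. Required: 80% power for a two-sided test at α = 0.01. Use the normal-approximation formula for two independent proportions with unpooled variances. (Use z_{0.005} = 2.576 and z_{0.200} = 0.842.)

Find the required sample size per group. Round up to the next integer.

n = (z_{α/2} + z_β)² · [p₁(1−p₁) + p₂(1−p₂)] / (p₁ − p₂)²
  = (2.576 + 0.842)² · (0.45·0.55 + 0.32·0.68) / (0.13)²
  = (3.418)² · (0.2475 + 0.2176) / 0.0169
  = 11.6827 · 0.4651 / 0.0169
  = 321.52
Round up → n = 322 per group.

n = 322 per group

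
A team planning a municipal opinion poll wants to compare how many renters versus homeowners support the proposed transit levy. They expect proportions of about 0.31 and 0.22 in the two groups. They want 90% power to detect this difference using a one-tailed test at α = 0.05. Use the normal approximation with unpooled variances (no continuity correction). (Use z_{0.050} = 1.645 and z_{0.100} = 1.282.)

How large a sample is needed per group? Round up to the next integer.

n = (z_α + z_β)² · [p₁(1−p₁) + p₂(1−p₂)] / (p₁ − p₂)²
  = (1.645 + 1.282)² · (0.31·0.69 + 0.22·0.78) / (0.09)²
  = (2.927)² · (0.2139 + 0.1716) / 0.0081
  = 8.5673 · 0.3855 / 0.0081
  = 407.74
Round up → n = 408 per group.

n = 408 per group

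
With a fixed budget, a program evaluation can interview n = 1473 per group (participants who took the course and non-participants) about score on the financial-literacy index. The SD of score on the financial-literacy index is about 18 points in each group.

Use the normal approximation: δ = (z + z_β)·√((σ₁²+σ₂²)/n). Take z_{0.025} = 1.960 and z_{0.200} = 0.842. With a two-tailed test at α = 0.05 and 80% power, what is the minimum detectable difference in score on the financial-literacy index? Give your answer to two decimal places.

Minimum detectable difference ≈ 1.86 points

δ = (z_{α/2} + z_β) · √((σ₁²+σ₂²)/n)
  = (1.960 + 0.842) · √(648/1473)
  = 2.802 · √0.43992
  = 2.802 · 0.6633
  = 1.8585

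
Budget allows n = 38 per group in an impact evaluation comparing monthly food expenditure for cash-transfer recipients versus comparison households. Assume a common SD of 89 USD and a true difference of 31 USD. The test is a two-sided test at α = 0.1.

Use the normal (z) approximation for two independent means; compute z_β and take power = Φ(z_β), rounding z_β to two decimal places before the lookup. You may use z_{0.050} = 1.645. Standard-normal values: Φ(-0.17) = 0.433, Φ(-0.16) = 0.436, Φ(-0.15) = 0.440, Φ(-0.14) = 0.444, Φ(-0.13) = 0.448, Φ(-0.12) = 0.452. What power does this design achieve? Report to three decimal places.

Power ≈ 0.448

z_β = δ·√(n/(σ₁²+σ₂²)) − z_{α/2}
    = 31 · √(38/15842) − 1.645
    = 31 · 0.04898 − 1.645
    = 1.5183 − 1.645 = -0.1267 → -0.13
Power = Φ(-0.13) = 0.448.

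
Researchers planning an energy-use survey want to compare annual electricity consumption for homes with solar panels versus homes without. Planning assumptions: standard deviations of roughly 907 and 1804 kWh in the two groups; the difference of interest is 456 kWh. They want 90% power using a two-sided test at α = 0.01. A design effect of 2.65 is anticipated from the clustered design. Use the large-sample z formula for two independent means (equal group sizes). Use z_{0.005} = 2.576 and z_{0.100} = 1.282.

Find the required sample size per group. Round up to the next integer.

n = 774 per group

n = (z_{α/2} + z_β)² · (σ₁² + σ₂²) / δ²
  = (2.576 + 1.282)² · (907² + 1804² = 4077065) / 456²
  = 14.8842 · 4077065 / 207936
  = 291.84
Design effect: 2.65 × 291.84 = 773.37.
Round up → n = 774 per group.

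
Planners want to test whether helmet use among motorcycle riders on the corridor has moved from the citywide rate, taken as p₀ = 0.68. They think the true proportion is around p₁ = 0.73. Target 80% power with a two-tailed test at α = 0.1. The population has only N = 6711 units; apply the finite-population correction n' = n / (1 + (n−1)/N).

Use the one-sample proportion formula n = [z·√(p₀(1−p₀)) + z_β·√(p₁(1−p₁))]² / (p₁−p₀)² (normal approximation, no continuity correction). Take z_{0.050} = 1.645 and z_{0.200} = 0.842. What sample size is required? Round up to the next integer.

n = 484

n = [z_{α/2}·√(p₀q₀) + z_β·√(p₁q₁)]² / (p₁ − p₀)²
  = [1.645·√(0.68·0.32) + 0.842·√(0.73·0.27)]² / (0.05)²
  = [1.645·0.4665 + 0.842·0.4440]² / 0.0025
  = [1.1412]² / 0.0025
  = 520.90
Finite-population correction (N = 6711): 520.90 / (1 + (520.90 − 1)/6711) = 483.45.
Round up → n = 484.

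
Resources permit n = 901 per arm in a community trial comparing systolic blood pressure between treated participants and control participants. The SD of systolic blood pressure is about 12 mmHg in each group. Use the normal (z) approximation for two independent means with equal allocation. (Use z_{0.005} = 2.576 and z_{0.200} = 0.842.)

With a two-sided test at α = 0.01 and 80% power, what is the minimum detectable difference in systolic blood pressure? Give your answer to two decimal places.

δ = (z_{α/2} + z_β) · √((σ₁²+σ₂²)/n)
  = (2.576 + 0.842) · √(288/901)
  = 3.418 · √0.31964
  = 3.418 · 0.5654
  = 1.9324

Minimum detectable difference ≈ 1.93 mmHg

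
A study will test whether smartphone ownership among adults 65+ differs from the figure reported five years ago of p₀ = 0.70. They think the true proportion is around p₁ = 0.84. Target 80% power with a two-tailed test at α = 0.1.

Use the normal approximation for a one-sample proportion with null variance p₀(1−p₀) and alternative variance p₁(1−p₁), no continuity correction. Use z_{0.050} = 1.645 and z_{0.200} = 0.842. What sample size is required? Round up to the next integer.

n = 58

n = [z_{α/2}·√(p₀q₀) + z_β·√(p₁q₁)]² / (p₁ − p₀)²
  = [1.645·√(0.70·0.30) + 0.842·√(0.84·0.16)]² / (0.14)²
  = [1.645·0.4583 + 0.842·0.3666]² / 0.0196
  = [1.0625]² / 0.0196
  = 57.60
Round up → n = 58.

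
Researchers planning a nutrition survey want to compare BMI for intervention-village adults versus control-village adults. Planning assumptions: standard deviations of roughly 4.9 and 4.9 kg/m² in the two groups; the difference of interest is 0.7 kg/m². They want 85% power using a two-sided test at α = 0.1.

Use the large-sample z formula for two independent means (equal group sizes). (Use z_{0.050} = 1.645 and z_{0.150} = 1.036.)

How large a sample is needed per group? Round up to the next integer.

n = 705 per group

n = (z_{α/2} + z_β)² · (σ₁² + σ₂²) / δ²
  = (1.645 + 1.036)² · (4.9² + 4.9² = 48.02) / 0.7²
  = 7.1878 · 48.02 / 0.49
  = 704.40
Round up → n = 705 per group.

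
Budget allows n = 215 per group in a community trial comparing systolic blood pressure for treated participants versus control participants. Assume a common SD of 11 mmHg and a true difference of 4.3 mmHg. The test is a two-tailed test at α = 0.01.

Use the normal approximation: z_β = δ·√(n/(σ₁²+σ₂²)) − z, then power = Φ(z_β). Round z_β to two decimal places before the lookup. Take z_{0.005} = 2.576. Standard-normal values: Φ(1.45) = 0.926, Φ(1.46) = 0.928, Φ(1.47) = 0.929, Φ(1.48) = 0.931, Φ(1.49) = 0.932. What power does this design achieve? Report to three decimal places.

z_β = δ·√(n/(σ₁²+σ₂²)) − z_{α/2}
    = 4.3 · √(215/242) − 2.576
    = 4.3 · 0.94257 − 2.576
    = 4.0530 − 2.576 = 1.4770 → 1.48
Power = Φ(1.48) = 0.931.

Power ≈ 0.931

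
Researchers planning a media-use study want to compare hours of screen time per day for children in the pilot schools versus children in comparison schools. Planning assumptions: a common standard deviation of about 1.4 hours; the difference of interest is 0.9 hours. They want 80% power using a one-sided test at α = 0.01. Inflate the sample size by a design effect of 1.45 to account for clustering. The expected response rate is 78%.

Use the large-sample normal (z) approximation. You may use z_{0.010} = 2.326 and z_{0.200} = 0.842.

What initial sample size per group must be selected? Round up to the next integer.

n = (z_α + z_β)² · (σ₁² + σ₂²) / δ²
  = (2.326 + 0.842)² · (2·1.4² = 3.92) / 0.9²
  = 10.0362 · 3.92 / 0.81
  = 48.57
Design effect: 1.45 × 48.57 = 70.43.
Adjust for 78% response: 70.43 / 0.78 = 90.29.
Round up → n = 91 per group.

n = 91 per group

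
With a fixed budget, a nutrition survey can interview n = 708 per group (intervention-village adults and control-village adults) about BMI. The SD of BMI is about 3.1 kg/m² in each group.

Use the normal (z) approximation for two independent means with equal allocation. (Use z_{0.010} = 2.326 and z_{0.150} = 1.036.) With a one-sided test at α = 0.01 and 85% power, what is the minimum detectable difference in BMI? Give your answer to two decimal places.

δ = (z_α + z_β) · √((σ₁²+σ₂²)/n)
  = (2.326 + 1.036) · √(19.22/708)
  = 3.362 · √0.02715
  = 3.362 · 0.1648
  = 0.5539

Minimum detectable difference ≈ 0.55 kg/m²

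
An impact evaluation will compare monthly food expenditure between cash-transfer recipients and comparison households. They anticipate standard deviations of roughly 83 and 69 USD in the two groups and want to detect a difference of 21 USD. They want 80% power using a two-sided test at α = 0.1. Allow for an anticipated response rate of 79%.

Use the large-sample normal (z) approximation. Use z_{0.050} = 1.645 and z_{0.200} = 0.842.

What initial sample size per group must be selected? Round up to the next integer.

n = (z_{α/2} + z_β)² · (σ₁² + σ₂²) / δ²
  = (1.645 + 0.842)² · (83² + 69² = 11650) / 21²
  = 6.1852 · 11650 / 441
  = 163.40
Adjust for 79% response: 163.40 / 0.79 = 206.83.
Round up → n = 207 per group.

n = 207 per group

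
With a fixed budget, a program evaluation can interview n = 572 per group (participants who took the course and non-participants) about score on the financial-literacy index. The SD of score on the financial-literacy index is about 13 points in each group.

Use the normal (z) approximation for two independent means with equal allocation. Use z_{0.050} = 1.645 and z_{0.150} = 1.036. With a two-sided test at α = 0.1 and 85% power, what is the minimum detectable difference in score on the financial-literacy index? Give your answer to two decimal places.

Minimum detectable difference ≈ 2.06 points

δ = (z_{α/2} + z_β) · √((σ₁²+σ₂²)/n)
  = (1.645 + 1.036) · √(338/572)
  = 2.681 · √0.59091
  = 2.681 · 0.7687
  = 2.0609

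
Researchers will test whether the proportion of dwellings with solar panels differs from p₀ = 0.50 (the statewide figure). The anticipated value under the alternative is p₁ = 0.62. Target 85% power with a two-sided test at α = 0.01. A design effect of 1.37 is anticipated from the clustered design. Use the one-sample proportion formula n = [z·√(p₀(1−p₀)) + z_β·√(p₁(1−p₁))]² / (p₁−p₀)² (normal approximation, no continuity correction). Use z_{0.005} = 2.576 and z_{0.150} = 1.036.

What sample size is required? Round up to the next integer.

n = 306

n = [z_{α/2}·√(p₀q₀) + z_β·√(p₁q₁)]² / (p₁ − p₀)²
  = [2.576·√(0.50·0.50) + 1.036·√(0.62·0.38)]² / (0.12)²
  = [2.576·0.5000 + 1.036·0.4854]² / 0.0144
  = [1.7909]² / 0.0144
  = 222.72
Design effect: 1.37 × 222.72 = 305.13.
Round up → n = 306.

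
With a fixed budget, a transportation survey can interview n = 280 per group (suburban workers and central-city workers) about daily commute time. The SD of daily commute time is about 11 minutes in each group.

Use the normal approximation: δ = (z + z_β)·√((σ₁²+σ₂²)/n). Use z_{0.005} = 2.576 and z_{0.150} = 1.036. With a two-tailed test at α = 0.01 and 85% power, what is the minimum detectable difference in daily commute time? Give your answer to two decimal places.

Minimum detectable difference ≈ 3.36 minutes

δ = (z_{α/2} + z_β) · √((σ₁²+σ₂²)/n)
  = (2.576 + 1.036) · √(242/280)
  = 3.612 · √0.86429
  = 3.612 · 0.9297
  = 3.3580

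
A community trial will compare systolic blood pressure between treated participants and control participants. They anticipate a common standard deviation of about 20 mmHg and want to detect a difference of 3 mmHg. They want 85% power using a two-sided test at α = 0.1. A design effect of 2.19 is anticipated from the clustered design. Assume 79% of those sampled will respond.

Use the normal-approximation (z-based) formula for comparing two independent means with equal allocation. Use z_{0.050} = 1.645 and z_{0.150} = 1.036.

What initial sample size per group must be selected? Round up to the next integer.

n = (z_{α/2} + z_β)² · (σ₁² + σ₂²) / δ²
  = (1.645 + 1.036)² · (2·20² = 800) / 3²
  = 7.1878 · 800 / 9
  = 638.91
Design effect: 2.19 × 638.91 = 1399.22.
Adjust for 79% response: 1399.22 / 0.79 = 1771.16.
Round up → n = 1772 per group.

n = 1772 per group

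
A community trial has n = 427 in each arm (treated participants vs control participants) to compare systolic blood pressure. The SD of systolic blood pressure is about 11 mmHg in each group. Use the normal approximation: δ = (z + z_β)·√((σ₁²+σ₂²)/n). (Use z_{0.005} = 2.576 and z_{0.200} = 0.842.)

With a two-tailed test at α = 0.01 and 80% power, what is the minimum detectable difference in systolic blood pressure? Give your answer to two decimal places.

δ = (z_{α/2} + z_β) · √((σ₁²+σ₂²)/n)
  = (2.576 + 0.842) · √(242/427)
  = 3.418 · √0.56674
  = 3.418 · 0.7528
  = 2.5732

Minimum detectable difference ≈ 2.57 mmHg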